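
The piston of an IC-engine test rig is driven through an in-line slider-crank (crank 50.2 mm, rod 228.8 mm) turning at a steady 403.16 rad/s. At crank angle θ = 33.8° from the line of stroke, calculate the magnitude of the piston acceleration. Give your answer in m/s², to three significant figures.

7490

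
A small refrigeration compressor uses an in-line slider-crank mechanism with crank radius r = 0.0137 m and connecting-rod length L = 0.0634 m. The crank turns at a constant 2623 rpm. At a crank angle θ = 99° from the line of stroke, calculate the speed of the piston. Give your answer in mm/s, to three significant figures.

3590

ω = 2π·2623/60 = 274.7 rad/s
For an in-line slider-crank, x = r cosθ + √(L² − r² sin²θ), so v = −rω sinθ·[1 + r cosθ/√(L² − r² sin²θ)].
With r = 0.0137 m, L = 0.0634 m, θ = 99°: √(L² − r² sin²θ) = 0.061939 m.
v = −0.0137·274.7·0.98769·[1 + 0.0137·-0.15643/0.061939] = -3.5882 m/s.
|v| = 3.5882 m/s = 3588.2 mm/s.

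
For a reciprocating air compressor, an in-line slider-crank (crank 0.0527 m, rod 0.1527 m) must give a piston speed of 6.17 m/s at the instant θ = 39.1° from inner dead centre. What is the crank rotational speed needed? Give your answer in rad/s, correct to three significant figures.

146

For an in-line slider-crank, |v_piston| = rω|sinθ|·[1 + r cosθ/√(L² − r² sin²θ)].
With r = 0.0527 m, L = 0.1527 m, θ = 39.1°: the bracketed kinematic factor |dx/dθ| = 0.042357 m.
ω = v/|dx/dθ| = 6.17/0.042357 = 145.67 rad/s.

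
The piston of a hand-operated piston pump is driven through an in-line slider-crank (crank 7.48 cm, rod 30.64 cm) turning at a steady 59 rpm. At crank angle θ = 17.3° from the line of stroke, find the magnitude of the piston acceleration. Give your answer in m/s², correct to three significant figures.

ω = 2π·59/60 = 6.178 rad/s
x(θ) = r cosθ + √(L² − r² sin²θ); with ω constant, a = ω²·d²x/dθ².
d²x/dθ² = −r cosθ − r²(cos2θ)/√u − r⁴ sin²2θ/(4u^{3/2}),  u = L² − r² sin²θ = 0.0933862 m².
Substituting r = 0.0748 m, L = 0.3064 m, θ = 17.3°: d²x/dθ² = -0.086575 m.
a = ω²·d²x/dθ² = (6.178)²·(-0.086575) = -3.3049 m/s²;  |a| = 3.3049 m/s².

3.30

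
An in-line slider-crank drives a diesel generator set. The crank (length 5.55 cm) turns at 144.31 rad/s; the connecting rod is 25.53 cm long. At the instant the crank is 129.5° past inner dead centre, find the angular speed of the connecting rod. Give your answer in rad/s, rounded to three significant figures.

ω = 144.3 rad/s
The rod makes angle φ with the slider axis where L sinφ = r sinθ; differentiating, L cosφ·φ̇ = r ω cosθ.
L cosφ = √(L² − r² sin²θ) = 0.25168 m.
|ω_rod| = r ω |cosθ| / √(L² − r² sin²θ) = 0.0555·144.3·0.63608/0.25168 = 20.242 rad/s.

20.2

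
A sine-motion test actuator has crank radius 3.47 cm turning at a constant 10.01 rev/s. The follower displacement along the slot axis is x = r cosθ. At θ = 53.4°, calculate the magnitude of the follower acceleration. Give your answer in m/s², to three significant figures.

ω = 62.89 rad/s (from 10.01 rev/s).
x = r cosθ ⇒ ẍ = −rω² cosθ (ω constant).
|a| = rω²|cosθ| = 0.0347·(62.89)²·|cos 53.4°| = 81.84 m/s².

81.8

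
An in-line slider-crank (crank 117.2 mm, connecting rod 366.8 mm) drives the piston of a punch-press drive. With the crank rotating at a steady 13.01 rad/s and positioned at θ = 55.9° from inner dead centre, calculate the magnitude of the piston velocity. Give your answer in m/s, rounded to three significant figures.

ω = 13.01 rad/s
For an in-line slider-crank, x = r cosθ + √(L² − r² sin²θ), so v = −rω sinθ·[1 + r cosθ/√(L² − r² sin²θ)].
With r = 0.1172 m, L = 0.3668 m, θ = 55.9°: √(L² − r² sin²θ) = 0.35373 m.
v = −0.1172·13.01·0.82806·[1 + 0.1172·0.56064/0.35373] = -1.4971 m/s.
|v| = 1.4971 m/s.

1.50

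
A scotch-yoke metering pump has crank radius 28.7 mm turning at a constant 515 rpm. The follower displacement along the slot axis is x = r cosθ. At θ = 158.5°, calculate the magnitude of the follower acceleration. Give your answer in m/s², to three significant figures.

ω = 53.93 rad/s (from 515 rpm).
x = r cosθ ⇒ ẍ = −rω² cosθ (ω constant).
|a| = rω²|cosθ| = 0.0287·(53.93)²·|cos 158.5°| = 77.666 m/s².

77.7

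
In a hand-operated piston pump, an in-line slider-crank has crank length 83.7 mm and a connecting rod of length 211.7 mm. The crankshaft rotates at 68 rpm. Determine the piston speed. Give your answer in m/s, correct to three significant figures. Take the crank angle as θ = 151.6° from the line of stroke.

ω = 2π·68/60 = 7.121 rad/s
For an in-line slider-crank, x = r cosθ + √(L² − r² sin²θ), so v = −rω sinθ·[1 + r cosθ/√(L² − r² sin²θ)].
With r = 0.0837 m, L = 0.2117 m, θ = 151.6°: √(L² − r² sin²θ) = 0.20792 m.
v = −0.0837·7.121·0.47562·[1 + 0.0837·-0.87965/0.20792] = -0.1831 m/s.
|v| = 0.1831 m/s.

0.183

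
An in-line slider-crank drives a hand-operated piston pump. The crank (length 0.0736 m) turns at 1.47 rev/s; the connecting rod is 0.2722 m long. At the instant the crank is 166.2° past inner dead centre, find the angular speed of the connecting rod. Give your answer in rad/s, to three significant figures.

ω = 9.236 rad/s (converted from 1.47 rev/s).
The rod makes angle φ with the slider axis where L sinφ = r sinθ; differentiating, L cosφ·φ̇ = r ω cosθ.
L cosφ = √(L² − r² sin²θ) = 0.27163 m.
|ω_rod| = r ω |cosθ| / √(L² − r² sin²θ) = 0.0736·9.236·0.97113/0.27163 = 2.4304 rad/s.

2.43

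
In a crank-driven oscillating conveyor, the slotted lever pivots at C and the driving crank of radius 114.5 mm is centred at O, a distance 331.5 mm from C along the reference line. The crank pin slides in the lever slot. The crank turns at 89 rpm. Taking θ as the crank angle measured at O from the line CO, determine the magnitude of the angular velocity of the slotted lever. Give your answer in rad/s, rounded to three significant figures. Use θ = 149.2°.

3.14

ω = 9.32 rad/s (from 89 rpm).
Crank pin A relative to C: A = (d + r cosθ, r sinθ); lever angle φ = atan2(r sinθ, d + r cosθ).
Differentiating tanφ: φ̇ = rω(d cosθ + r)/(d² + r² + 2dr cosθ).
d² + r² + 2dr cosθ = |CA|² = 0.0577958 m²;  d cosθ + r = -0.17025 m.
|ω_lever| = |0.1145·9.32·-0.17025| / 0.0577958 = 3.1434 rad/s.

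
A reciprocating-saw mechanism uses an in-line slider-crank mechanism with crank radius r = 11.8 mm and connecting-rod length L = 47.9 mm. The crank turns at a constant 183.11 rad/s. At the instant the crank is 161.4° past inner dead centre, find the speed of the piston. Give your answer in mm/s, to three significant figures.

528

ω = 183.1 rad/s
For an in-line slider-crank, x = r cosθ + √(L² − r² sin²θ), so v = −rω sinθ·[1 + r cosθ/√(L² − r² sin²θ)].
With r = 0.0118 m, L = 0.0479 m, θ = 161.4°: √(L² − r² sin²θ) = 0.047752 m.
v = −0.0118·183.1·0.31896·[1 + 0.0118·-0.94777/0.047752] = -0.52777 m/s.
|v| = 0.52777 m/s = 527.77 mm/s.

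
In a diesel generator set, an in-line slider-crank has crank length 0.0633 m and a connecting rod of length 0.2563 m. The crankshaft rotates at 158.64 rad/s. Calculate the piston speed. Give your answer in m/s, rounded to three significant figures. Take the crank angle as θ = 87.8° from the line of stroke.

ω = 158.6 rad/s
For an in-line slider-crank, x = r cosθ + √(L² − r² sin²θ), so v = −rω sinθ·[1 + r cosθ/√(L² − r² sin²θ)].
With r = 0.0633 m, L = 0.2563 m, θ = 87.8°: √(L² − r² sin²θ) = 0.24837 m.
v = −0.0633·158.6·0.99926·[1 + 0.0633·0.03839/0.24837] = -10.133 m/s.
|v| = 10.133 m/s.

10.1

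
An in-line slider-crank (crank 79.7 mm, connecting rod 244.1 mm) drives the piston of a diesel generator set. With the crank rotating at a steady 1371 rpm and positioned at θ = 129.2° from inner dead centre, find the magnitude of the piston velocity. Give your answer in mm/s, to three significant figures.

6980

ω = 2π·1371/60 = 143.6 rad/s
For an in-line slider-crank, x = r cosθ + √(L² − r² sin²θ), so v = −rω sinθ·[1 + r cosθ/√(L² − r² sin²θ)].
With r = 0.0797 m, L = 0.2441 m, θ = 129.2°: √(L² − r² sin²θ) = 0.23616 m.
v = −0.0797·143.6·0.77494·[1 + 0.0797·-0.63203/0.23616] = -6.9759 m/s.
|v| = 6.9759 m/s = 6975.9 mm/s.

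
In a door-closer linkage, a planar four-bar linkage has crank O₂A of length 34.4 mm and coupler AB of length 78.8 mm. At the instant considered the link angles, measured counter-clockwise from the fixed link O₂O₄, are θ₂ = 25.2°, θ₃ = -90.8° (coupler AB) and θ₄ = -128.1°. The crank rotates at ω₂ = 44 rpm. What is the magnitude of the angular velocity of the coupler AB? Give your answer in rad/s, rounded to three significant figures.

1.49

ω₂ = 4.608 rad/s (from 44 rpm).
Differentiating the loop-closure r₂e^{iθ₂}+r₃e^{iθ₃}=r₁+r₄e^{iθ₄} gives r₂ω₂e^{iθ₂}+r₃ω₃e^{iθ₃}=r₄ω₄e^{iθ₄}.
Eliminating the other unknown: ω₃ = r₂ω₂ sin(θ₄−θ₂) / [r₃ sin(θ₃−θ₄)].
Numerator sine = -0.44932; denominator sine = +0.60599.
Result = 0.0344·4.608·(-0.44932) / (0.0788·(+0.60599)) = -1.4914 rad/s; magnitude 1.4914 rad/s.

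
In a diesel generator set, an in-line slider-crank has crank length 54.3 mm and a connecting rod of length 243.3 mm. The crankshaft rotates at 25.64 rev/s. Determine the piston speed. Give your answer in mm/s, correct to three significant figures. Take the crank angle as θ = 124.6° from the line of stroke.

ω = 2π·25.6 = 161.1 rad/s
For an in-line slider-crank, x = r cosθ + √(L² − r² sin²θ), so v = −rω sinθ·[1 + r cosθ/√(L² − r² sin²θ)].
With r = 0.0543 m, L = 0.2433 m, θ = 124.6°: √(L² − r² sin²θ) = 0.23916 m.
v = −0.0543·161.1·0.82314·[1 + 0.0543·-0.56784/0.23916] = -6.2723 m/s.
|v| = 6.2723 m/s = 6272.3 mm/s.

6270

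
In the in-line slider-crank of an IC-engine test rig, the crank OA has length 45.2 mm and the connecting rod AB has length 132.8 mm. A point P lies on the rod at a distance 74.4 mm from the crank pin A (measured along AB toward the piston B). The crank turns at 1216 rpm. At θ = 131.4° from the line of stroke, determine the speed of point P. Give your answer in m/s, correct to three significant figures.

ω = 127.3 rad/s.  Crank-pin speed |V_A| = rω = 5.7557 m/s, perpendicular to OA.
Rod angle: sinφ = −(r/L) sinθ ⇒ φ = -14.792°; ω_rod = −rω cosθ/√(L²−r²sin²θ) = +29.645 rad/s.
V_P = V_A + ω_rod × AP, with AP = 0.0744 m along the rod.
Components: V_Px = −rω sinθ − a·ω_rod·sinφ = -3.7543 m/s;  V_Py = rω cosθ + a·ω_rod·cosφ = -1.6739 m/s.
|V_P| = √(V_Px² + V_Py²) = 4.1106 m/s.

4.11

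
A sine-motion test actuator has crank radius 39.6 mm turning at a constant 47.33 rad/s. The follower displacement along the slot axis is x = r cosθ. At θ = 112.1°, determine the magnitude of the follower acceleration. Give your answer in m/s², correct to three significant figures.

ω = 47.33 rad/s
x = r cosθ ⇒ ẍ = −rω² cosθ (ω constant).
|a| = rω²|cosθ| = 0.0396·(47.33)²·|cos 112.1°| = 33.375 m/s².

33.4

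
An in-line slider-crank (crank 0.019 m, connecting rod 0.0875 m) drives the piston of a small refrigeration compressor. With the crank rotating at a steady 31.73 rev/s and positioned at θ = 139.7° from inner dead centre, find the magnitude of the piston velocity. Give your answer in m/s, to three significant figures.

ω = 2π·31.7 = 199.4 rad/s
For an in-line slider-crank, x = r cosθ + √(L² − r² sin²θ), so v = −rω sinθ·[1 + r cosθ/√(L² − r² sin²θ)].
With r = 0.019 m, L = 0.0875 m, θ = 139.7°: √(L² − r² sin²θ) = 0.086633 m.
v = −0.019·199.4·0.64679·[1 + 0.019·-0.76267/0.086633] = -2.0402 m/s.
|v| = 2.0402 m/s.

2.04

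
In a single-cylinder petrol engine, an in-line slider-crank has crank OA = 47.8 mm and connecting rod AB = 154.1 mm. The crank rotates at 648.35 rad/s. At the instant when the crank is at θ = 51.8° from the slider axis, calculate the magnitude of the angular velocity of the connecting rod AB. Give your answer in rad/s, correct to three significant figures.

ω = 648.4 rad/s
The rod makes angle φ with the slider axis where L sinφ = r sinθ; differentiating, L cosφ·φ̇ = r ω cosθ.
L cosφ = √(L² − r² sin²θ) = 0.14945 m.
|ω_rod| = r ω |cosθ| / √(L² − r² sin²θ) = 0.0478·648.4·0.61841/0.14945 = 128.24 rad/s.

128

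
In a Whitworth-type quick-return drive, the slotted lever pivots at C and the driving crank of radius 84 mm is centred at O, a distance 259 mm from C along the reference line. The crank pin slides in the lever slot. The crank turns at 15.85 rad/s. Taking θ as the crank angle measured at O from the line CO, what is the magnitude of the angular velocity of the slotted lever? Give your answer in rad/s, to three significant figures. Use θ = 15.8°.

ω = 15.85 rad/s
Crank pin A relative to C: A = (d + r cosθ, r sinθ); lever angle φ = atan2(r sinθ, d + r cosθ).
Differentiating tanφ: φ̇ = rω(d cosθ + r)/(d² + r² + 2dr cosθ).
d² + r² + 2dr cosθ = |CA|² = 0.116005 m²;  d cosθ + r = +0.33321 m.
|ω_lever| = |0.084·15.85·+0.33321| / 0.116005 = 3.8243 rad/s.

3.82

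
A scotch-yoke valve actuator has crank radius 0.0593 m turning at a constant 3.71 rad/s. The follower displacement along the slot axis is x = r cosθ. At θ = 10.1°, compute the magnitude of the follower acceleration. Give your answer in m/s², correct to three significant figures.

0.804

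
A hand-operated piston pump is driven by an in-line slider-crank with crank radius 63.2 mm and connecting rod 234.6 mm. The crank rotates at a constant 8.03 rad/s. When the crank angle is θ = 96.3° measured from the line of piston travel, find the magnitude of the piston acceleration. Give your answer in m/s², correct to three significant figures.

ω = 8.03 rad/s
x(θ) = r cosθ + √(L² − r² sin²θ); with ω constant, a = ω²·d²x/dθ².
d²x/dθ² = −r cosθ − r²(cos2θ)/√u − r⁴ sin²2θ/(4u^{3/2}),  u = L² − r² sin²θ = 0.051091 m².
Substituting r = 0.0632 m, L = 0.2346 m, θ = 96.3°: d²x/dθ² = +0.024164 m.
a = ω²·d²x/dθ² = (8.03)²·(+0.024164) = +1.5581 m/s²;  |a| = 1.5581 m/s².

1.56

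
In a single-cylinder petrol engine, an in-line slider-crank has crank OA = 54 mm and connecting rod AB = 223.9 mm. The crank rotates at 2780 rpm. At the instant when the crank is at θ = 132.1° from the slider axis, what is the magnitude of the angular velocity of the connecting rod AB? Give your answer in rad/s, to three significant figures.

ω = 291.1 rad/s (converted from 2780 rpm).
The rod makes angle φ with the slider axis where L sinφ = r sinθ; differentiating, L cosφ·φ̇ = r ω cosθ.
L cosφ = √(L² − r² sin²θ) = 0.22029 m.
|ω_rod| = r ω |cosθ| / √(L² − r² sin²θ) = 0.054·291.1·0.67043/0.22029 = 47.844 rad/s.

47.8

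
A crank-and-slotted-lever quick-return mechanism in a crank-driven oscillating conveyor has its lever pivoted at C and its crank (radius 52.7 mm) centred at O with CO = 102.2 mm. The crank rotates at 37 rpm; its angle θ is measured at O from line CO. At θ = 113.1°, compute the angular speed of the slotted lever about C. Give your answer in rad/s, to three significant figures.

0.286

ω = 3.875 rad/s (from 37 rpm).
Crank pin A relative to C: A = (d + r cosθ, r sinθ); lever angle φ = atan2(r sinθ, d + r cosθ).
Differentiating tanφ: φ̇ = rω(d cosθ + r)/(d² + r² + 2dr cosθ).
d² + r² + 2dr cosθ = |CA|² = 0.00899592 m²;  d cosθ + r = +0.012603 m.
|ω_lever| = |0.0527·3.875·+0.012603| / 0.00899592 = 0.28607 rad/s.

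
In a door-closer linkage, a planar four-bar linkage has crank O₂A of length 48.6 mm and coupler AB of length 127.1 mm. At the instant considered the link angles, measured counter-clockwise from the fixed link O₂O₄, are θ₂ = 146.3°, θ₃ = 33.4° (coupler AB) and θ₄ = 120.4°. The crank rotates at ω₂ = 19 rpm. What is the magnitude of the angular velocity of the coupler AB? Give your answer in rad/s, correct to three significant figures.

0.333

ω₂ = 1.99 rad/s (from 19 rpm).
Differentiating the loop-closure r₂e^{iθ₂}+r₃e^{iθ₃}=r₁+r₄e^{iθ₄} gives r₂ω₂e^{iθ₂}+r₃ω₃e^{iθ₃}=r₄ω₄e^{iθ₄}.
Eliminating the other unknown: ω₃ = r₂ω₂ sin(θ₄−θ₂) / [r₃ sin(θ₃−θ₄)].
Numerator sine = -0.43680; denominator sine = -0.99863.
Result = 0.0486·1.99·(-0.43680) / (0.1271·(-0.99863)) = +0.33278 rad/s; magnitude 0.33278 rad/s.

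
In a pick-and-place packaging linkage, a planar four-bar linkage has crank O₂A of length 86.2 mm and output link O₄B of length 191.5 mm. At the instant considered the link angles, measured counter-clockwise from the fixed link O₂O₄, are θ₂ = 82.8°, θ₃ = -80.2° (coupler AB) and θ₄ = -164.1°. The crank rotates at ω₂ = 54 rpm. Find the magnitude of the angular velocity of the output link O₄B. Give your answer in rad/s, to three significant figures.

ω₂ = 5.655 rad/s (from 54 rpm).
Differentiating the loop-closure r₂e^{iθ₂}+r₃e^{iθ₃}=r₁+r₄e^{iθ₄} gives r₂ω₂e^{iθ₂}+r₃ω₃e^{iθ₃}=r₄ω₄e^{iθ₄}.
Eliminating the other unknown: ω₄ = r₂ω₂ sin(θ₂−θ₃) / [r₄ sin(θ₄−θ₃)].
Numerator sine = +0.29237; denominator sine = -0.99434.
Result = 0.0862·5.655·(+0.29237) / (0.1915·(-0.99434)) = -0.74845 rad/s; magnitude 0.74845 rad/s.

0.748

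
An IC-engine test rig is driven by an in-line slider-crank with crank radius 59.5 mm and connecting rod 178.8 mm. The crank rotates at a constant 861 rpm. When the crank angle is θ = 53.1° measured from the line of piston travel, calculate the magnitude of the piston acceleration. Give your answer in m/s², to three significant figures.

248

ω = 2π·861/60 = 90.16 rad/s
x(θ) = r cosθ + √(L² − r² sin²θ); with ω constant, a = ω²·d²x/dθ².
d²x/dθ² = −r cosθ − r²(cos2θ)/√u − r⁴ sin²2θ/(4u^{3/2}),  u = L² − r² sin²θ = 0.0297055 m².
Substituting r = 0.0595 m, L = 0.1788 m, θ = 53.1°: d²x/dθ² = -0.030559 m.
a = ω²·d²x/dθ² = (90.16)²·(-0.030559) = -248.43 m/s²;  |a| = 248.43 m/s².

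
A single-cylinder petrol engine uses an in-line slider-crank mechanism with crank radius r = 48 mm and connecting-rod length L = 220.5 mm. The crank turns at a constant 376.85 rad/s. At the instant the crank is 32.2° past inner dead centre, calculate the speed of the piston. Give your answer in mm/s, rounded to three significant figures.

ω = 376.9 rad/s
For an in-line slider-crank, x = r cosθ + √(L² − r² sin²θ), so v = −rω sinθ·[1 + r cosθ/√(L² − r² sin²θ)].
With r = 0.048 m, L = 0.2205 m, θ = 32.2°: √(L² − r² sin²θ) = 0.21901 m.
v = −0.048·376.9·0.53288·[1 + 0.048·0.84619/0.21901] = -11.427 m/s.
|v| = 11.427 m/s = 11427 mm/s.

11400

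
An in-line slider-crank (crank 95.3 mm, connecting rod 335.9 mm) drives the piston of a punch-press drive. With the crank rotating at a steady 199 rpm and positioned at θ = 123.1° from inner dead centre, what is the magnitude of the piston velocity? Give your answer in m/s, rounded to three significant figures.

ω = 2π·199/60 = 20.84 rad/s
For an in-line slider-crank, x = r cosθ + √(L² − r² sin²θ), so v = −rω sinθ·[1 + r cosθ/√(L² − r² sin²θ)].
With r = 0.0953 m, L = 0.3359 m, θ = 123.1°: √(L² − r² sin²θ) = 0.32627 m.
v = −0.0953·20.84·0.83772·[1 + 0.0953·-0.54610/0.32627] = -1.3983 m/s.
|v| = 1.3983 m/s.

1.40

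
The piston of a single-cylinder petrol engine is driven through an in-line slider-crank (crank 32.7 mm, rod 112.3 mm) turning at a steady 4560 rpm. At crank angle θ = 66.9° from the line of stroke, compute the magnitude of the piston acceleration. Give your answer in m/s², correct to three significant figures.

1390

ω = 2π·4560/60 = 477.5 rad/s
x(θ) = r cosθ + √(L² − r² sin²θ); with ω constant, a = ω²·d²x/dθ².
d²x/dθ² = −r cosθ − r²(cos2θ)/√u − r⁴ sin²2θ/(4u^{3/2}),  u = L² − r² sin²θ = 0.0117066 m².
Substituting r = 0.0327 m, L = 0.1123 m, θ = 66.9°: d²x/dθ² = -0.0061067 m.
a = ω²·d²x/dθ² = (477.5)²·(-0.0061067) = -1392.5 m/s²;  |a| = 1392.5 m/s².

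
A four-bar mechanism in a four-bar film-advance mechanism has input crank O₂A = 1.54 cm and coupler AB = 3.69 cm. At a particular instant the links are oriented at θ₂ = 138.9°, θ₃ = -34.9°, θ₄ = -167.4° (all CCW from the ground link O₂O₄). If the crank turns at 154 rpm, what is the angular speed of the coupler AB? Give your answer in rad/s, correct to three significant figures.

ω₂ = 16.13 rad/s (from 154 rpm).
Differentiating the loop-closure r₂e^{iθ₂}+r₃e^{iθ₃}=r₁+r₄e^{iθ₄} gives r₂ω₂e^{iθ₂}+r₃ω₃e^{iθ₃}=r₄ω₄e^{iθ₄}.
Eliminating the other unknown: ω₃ = r₂ω₂ sin(θ₄−θ₂) / [r₃ sin(θ₃−θ₄)].
Numerator sine = +0.80593; denominator sine = +0.73728.
Result = 0.0154·16.13·(+0.80593) / (0.0369·(+0.73728)) = +7.3571 rad/s; magnitude 7.3571 rad/s.

7.36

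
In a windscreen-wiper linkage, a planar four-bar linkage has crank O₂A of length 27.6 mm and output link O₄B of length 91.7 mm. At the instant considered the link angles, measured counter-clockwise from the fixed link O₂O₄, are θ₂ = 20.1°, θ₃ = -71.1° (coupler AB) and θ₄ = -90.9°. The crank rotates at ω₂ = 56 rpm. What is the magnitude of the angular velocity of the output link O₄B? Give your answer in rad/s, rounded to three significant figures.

5.21

ω₂ = 5.864 rad/s (from 56 rpm).
Differentiating the loop-closure r₂e^{iθ₂}+r₃e^{iθ₃}=r₁+r₄e^{iθ₄} gives r₂ω₂e^{iθ₂}+r₃ω₃e^{iθ₃}=r₄ω₄e^{iθ₄}.
Eliminating the other unknown: ω₄ = r₂ω₂ sin(θ₂−θ₃) / [r₄ sin(θ₄−θ₃)].
Numerator sine = +0.99978; denominator sine = -0.33874.
Result = 0.0276·5.864·(+0.99978) / (0.0917·(-0.33874)) = -5.2095 rad/s; magnitude 5.2095 rad/s.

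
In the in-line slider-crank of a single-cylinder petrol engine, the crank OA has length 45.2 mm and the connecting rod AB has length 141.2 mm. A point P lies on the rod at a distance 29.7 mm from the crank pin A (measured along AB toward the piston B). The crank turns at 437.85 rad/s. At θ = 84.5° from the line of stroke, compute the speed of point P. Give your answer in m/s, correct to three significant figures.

ω = 437.9 rad/s.  Crank-pin speed |V_A| = rω = 19.791 m/s, perpendicular to OA.
Rod angle: sinφ = −(r/L) sinθ ⇒ φ = -18.581°; ω_rod = −rω cosθ/√(L²−r²sin²θ) = -14.173 rad/s.
V_P = V_A + ω_rod × AP, with AP = 0.0297 m along the rod.
Components: V_Px = −rω sinθ − a·ω_rod·sinφ = -19.834 m/s;  V_Py = rω cosθ + a·ω_rod·cosφ = +1.4979 m/s.
|V_P| = √(V_Px² + V_Py²) = 19.89 m/s.

19.9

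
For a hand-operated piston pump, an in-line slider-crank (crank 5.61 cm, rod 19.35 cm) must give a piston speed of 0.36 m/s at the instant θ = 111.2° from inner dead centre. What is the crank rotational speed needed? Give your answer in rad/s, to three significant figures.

For an in-line slider-crank, |v_piston| = rω|sinθ|·[1 + r cosθ/√(L² − r² sin²θ)].
With r = 0.0561 m, L = 0.1935 m, θ = 111.2°: the bracketed kinematic factor |dx/dθ| = 0.046608 m.
ω = v/|dx/dθ| = 0.36/0.046608 = 7.724 rad/s.

7.72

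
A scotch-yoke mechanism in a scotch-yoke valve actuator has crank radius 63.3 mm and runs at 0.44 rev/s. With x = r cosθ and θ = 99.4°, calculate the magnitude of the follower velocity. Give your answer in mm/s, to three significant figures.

173

ω = 2.765 rad/s (from 0.44 rev/s).
x = r cosθ ⇒ ẋ = −rω sinθ.
|v| = rω|sinθ| = 0.0633·2.765·|sin 99.4°| = 0.17265 m/s = 172.65 mm/s.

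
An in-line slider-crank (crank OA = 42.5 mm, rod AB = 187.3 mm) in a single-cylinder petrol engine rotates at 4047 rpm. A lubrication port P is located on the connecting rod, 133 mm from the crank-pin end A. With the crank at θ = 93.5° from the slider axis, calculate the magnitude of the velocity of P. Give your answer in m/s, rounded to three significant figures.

ω = 423.8 rad/s.  Crank-pin speed |V_A| = rω = 18.012 m/s, perpendicular to OA.
Rod angle: sinφ = −(r/L) sinθ ⇒ φ = -13.090°; ω_rod = −rω cosθ/√(L²−r²sin²θ) = +6.0273 rad/s.
V_P = V_A + ω_rod × AP, with AP = 0.133 m along the rod.
Components: V_Px = −rω sinθ − a·ω_rod·sinφ = -17.796 m/s;  V_Py = rω cosθ + a·ω_rod·cosφ = -0.31878 m/s.
|V_P| = √(V_Px² + V_Py²) = 17.799 m/s.

17.8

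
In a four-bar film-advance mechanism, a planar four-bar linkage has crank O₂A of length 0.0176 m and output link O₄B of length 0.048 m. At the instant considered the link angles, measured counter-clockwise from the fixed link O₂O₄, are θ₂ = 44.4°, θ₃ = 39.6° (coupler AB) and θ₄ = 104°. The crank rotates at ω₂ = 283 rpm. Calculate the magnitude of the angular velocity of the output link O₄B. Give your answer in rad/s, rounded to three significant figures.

ω₂ = 29.64 rad/s (from 283 rpm).
Differentiating the loop-closure r₂e^{iθ₂}+r₃e^{iθ₃}=r₁+r₄e^{iθ₄} gives r₂ω₂e^{iθ₂}+r₃ω₃e^{iθ₃}=r₄ω₄e^{iθ₄}.
Eliminating the other unknown: ω₄ = r₂ω₂ sin(θ₂−θ₃) / [r₄ sin(θ₄−θ₃)].
Numerator sine = +0.08368; denominator sine = +0.90183.
Result = 0.0176·29.64·(+0.08368) / (0.048·(+0.90183)) = +1.0083 rad/s; magnitude 1.0083 rad/s.

1.01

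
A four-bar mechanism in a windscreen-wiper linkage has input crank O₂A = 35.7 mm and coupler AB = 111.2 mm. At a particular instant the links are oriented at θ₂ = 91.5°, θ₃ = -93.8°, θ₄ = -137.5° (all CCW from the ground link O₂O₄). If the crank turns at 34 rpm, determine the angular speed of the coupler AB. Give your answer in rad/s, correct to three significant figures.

1.25

ω₂ = 3.56 rad/s (from 34 rpm).
Differentiating the loop-closure r₂e^{iθ₂}+r₃e^{iθ₃}=r₁+r₄e^{iθ₄} gives r₂ω₂e^{iθ₂}+r₃ω₃e^{iθ₃}=r₄ω₄e^{iθ₄}.
Eliminating the other unknown: ω₃ = r₂ω₂ sin(θ₄−θ₂) / [r₃ sin(θ₃−θ₄)].
Numerator sine = +0.75471; denominator sine = +0.69088.
Result = 0.0357·3.56·(+0.75471) / (0.1112·(+0.69088)) = +1.2487 rad/s; magnitude 1.2487 rad/s.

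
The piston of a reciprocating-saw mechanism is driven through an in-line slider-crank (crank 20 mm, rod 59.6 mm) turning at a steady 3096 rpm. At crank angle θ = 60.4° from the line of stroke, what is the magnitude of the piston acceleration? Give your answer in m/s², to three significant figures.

677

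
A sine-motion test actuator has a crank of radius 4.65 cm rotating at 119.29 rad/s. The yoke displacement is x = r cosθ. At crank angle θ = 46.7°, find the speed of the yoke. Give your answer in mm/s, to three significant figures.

4040

ω = 119.3 rad/s
x = r cosθ ⇒ ẋ = −rω sinθ.
|v| = rω|sinθ| = 0.0465·119.3·|sin 46.7°| = 4.0369 m/s = 4036.9 mm/s.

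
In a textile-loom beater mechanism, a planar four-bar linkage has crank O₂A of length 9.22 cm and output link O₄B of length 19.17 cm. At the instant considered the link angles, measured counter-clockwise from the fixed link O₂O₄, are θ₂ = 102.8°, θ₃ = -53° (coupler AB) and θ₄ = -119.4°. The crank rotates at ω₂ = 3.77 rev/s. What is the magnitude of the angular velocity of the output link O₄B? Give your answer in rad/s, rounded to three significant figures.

5.10

ω₂ = 23.69 rad/s (from 3.77 rev/s).
Differentiating the loop-closure r₂e^{iθ₂}+r₃e^{iθ₃}=r₁+r₄e^{iθ₄} gives r₂ω₂e^{iθ₂}+r₃ω₃e^{iθ₃}=r₄ω₄e^{iθ₄}.
Eliminating the other unknown: ω₄ = r₂ω₂ sin(θ₂−θ₃) / [r₄ sin(θ₄−θ₃)].
Numerator sine = +0.40992; denominator sine = -0.91636.
Result = 0.0922·23.69·(+0.40992) / (0.1917·(-0.91636)) = -5.0964 rad/s; magnitude 5.0964 rad/s.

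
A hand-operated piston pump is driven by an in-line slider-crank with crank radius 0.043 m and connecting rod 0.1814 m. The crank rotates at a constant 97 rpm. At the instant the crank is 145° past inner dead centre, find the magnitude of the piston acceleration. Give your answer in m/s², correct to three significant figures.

ω = 2π·97/60 = 10.16 rad/s
x(θ) = r cosθ + √(L² − r² sin²θ); with ω constant, a = ω²·d²x/dθ².
d²x/dθ² = −r cosθ − r²(cos2θ)/√u − r⁴ sin²2θ/(4u^{3/2}),  u = L² − r² sin²θ = 0.0322977 m².
Substituting r = 0.043 m, L = 0.1814 m, θ = 145°: d²x/dθ² = +0.031575 m.
a = ω²·d²x/dθ² = (10.16)²·(+0.031575) = +3.2579 m/s²;  |a| = 3.2579 m/s².

3.26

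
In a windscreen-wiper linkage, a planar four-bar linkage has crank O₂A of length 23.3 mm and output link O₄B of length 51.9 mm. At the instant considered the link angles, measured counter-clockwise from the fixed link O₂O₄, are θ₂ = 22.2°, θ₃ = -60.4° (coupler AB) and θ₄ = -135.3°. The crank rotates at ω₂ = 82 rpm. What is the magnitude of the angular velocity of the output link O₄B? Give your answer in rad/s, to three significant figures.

3.96

ω₂ = 8.587 rad/s (from 82 rpm).
Differentiating the loop-closure r₂e^{iθ₂}+r₃e^{iθ₃}=r₁+r₄e^{iθ₄} gives r₂ω₂e^{iθ₂}+r₃ω₃e^{iθ₃}=r₄ω₄e^{iθ₄}.
Eliminating the other unknown: ω₄ = r₂ω₂ sin(θ₂−θ₃) / [r₄ sin(θ₄−θ₃)].
Numerator sine = +0.99167; denominator sine = -0.96547.
Result = 0.0233·8.587·(+0.99167) / (0.0519·(-0.96547)) = -3.9597 rad/s; magnitude 3.9597 rad/s.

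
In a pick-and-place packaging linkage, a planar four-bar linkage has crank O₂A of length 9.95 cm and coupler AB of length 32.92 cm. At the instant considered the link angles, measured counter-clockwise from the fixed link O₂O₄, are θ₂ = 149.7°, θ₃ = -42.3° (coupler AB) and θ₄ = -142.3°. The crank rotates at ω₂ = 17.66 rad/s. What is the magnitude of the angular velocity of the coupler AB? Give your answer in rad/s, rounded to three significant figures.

ω₂ = 17.66 rad/s
Differentiating the loop-closure r₂e^{iθ₂}+r₃e^{iθ₃}=r₁+r₄e^{iθ₄} gives r₂ω₂e^{iθ₂}+r₃ω₃e^{iθ₃}=r₄ω₄e^{iθ₄}.
Eliminating the other unknown: ω₃ = r₂ω₂ sin(θ₄−θ₂) / [r₃ sin(θ₃−θ₄)].
Numerator sine = +0.92718; denominator sine = +0.98481.
Result = 0.0995·17.66·(+0.92718) / (0.3292·(+0.98481)) = +5.0254 rad/s; magnitude 5.0254 rad/s.

5.03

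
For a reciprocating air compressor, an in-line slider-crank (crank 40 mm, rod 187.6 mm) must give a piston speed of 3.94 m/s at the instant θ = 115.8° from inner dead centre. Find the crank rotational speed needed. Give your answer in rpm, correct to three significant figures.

1150

For an in-line slider-crank, |v_piston| = rω|sinθ|·[1 + r cosθ/√(L² − r² sin²θ)].
With r = 0.04 m, L = 0.1876 m, θ = 115.8°: the bracketed kinematic factor |dx/dθ| = 0.032607 m.
ω = v/|dx/dθ| = 3.94/0.032607 = 120.83 rad/s.
N = 60ω/(2π) = 1153.9 rpm.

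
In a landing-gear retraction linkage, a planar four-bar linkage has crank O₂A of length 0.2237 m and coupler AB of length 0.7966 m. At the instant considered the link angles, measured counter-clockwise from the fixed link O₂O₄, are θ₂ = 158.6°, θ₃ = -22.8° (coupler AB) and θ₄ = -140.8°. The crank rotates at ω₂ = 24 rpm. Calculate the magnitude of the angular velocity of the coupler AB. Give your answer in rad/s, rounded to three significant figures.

0.696

ω₂ = 2.513 rad/s (from 24 rpm).
Differentiating the loop-closure r₂e^{iθ₂}+r₃e^{iθ₃}=r₁+r₄e^{iθ₄} gives r₂ω₂e^{iθ₂}+r₃ω₃e^{iθ₃}=r₄ω₄e^{iθ₄}.
Eliminating the other unknown: ω₃ = r₂ω₂ sin(θ₄−θ₂) / [r₃ sin(θ₃−θ₄)].
Numerator sine = +0.87121; denominator sine = +0.88295.
Result = 0.2237·2.513·(+0.87121) / (0.7966·(+0.88295)) = +0.69639 rad/s; magnitude 0.69639 rad/s.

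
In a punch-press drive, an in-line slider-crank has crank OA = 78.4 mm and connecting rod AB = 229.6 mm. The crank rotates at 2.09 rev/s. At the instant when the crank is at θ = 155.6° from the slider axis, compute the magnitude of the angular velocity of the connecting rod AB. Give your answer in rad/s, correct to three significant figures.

4.12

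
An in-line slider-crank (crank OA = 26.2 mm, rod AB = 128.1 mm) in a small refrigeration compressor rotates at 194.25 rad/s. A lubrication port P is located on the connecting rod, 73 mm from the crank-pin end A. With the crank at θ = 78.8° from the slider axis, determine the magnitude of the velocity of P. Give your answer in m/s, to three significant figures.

5.13

ω = 194.2 rad/s.  Crank-pin speed |V_A| = rω = 5.0893 m/s, perpendicular to OA.
Rod angle: sinφ = −(r/L) sinθ ⇒ φ = -11.574°; ω_rod = −rω cosθ/√(L²−r²sin²θ) = -7.877 rad/s.
V_P = V_A + ω_rod × AP, with AP = 0.073 m along the rod.
Components: V_Px = −rω sinθ − a·ω_rod·sinφ = -5.1078 m/s;  V_Py = rω cosθ + a·ω_rod·cosφ = +0.4252 m/s.
|V_P| = √(V_Px² + V_Py²) = 5.1255 m/s.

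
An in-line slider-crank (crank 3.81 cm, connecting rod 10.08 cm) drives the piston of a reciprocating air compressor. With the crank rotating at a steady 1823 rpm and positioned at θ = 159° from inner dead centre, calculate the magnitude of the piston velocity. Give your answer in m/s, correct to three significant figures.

ω = 2π·1823/60 = 190.9 rad/s
For an in-line slider-crank, x = r cosθ + √(L² − r² sin²θ), so v = −rω sinθ·[1 + r cosθ/√(L² − r² sin²θ)].
With r = 0.0381 m, L = 0.1008 m, θ = 159°: √(L² − r² sin²θ) = 0.099871 m.
v = −0.0381·190.9·0.35837·[1 + 0.0381·-0.93358/0.099871] = -1.6782 m/s.
|v| = 1.6782 m/s.

1.68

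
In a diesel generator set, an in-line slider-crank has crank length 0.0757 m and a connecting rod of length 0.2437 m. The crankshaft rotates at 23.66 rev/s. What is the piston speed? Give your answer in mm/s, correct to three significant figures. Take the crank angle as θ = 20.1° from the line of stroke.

5000

ω = 2π·23.7 = 148.7 rad/s
For an in-line slider-crank, x = r cosθ + √(L² − r² sin²θ), so v = −rω sinθ·[1 + r cosθ/√(L² − r² sin²θ)].
With r = 0.0757 m, L = 0.2437 m, θ = 20.1°: √(L² − r² sin²θ) = 0.24231 m.
v = −0.0757·148.7·0.34366·[1 + 0.0757·0.93909/0.24231] = -5.002 m/s.
|v| = 5.002 m/s = 5002 mm/s.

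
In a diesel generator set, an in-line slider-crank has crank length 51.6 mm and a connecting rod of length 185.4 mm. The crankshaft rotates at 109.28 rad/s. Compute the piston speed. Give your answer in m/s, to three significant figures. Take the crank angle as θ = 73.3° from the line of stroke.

ω = 109.3 rad/s
For an in-line slider-crank, x = r cosθ + √(L² − r² sin²θ), so v = −rω sinθ·[1 + r cosθ/√(L² − r² sin²θ)].
With r = 0.0516 m, L = 0.1854 m, θ = 73.3°: √(L² − r² sin²θ) = 0.17869 m.
v = −0.0516·109.3·0.95782·[1 + 0.0516·0.28736/0.17869] = -5.8492 m/s.
|v| = 5.8492 m/s.

5.85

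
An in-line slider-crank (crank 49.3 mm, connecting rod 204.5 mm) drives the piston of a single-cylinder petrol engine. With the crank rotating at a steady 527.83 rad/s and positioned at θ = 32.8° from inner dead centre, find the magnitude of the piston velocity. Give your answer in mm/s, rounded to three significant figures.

17000

ω = 527.8 rad/s
For an in-line slider-crank, x = r cosθ + √(L² − r² sin²θ), so v = −rω sinθ·[1 + r cosθ/√(L² − r² sin²θ)].
With r = 0.0493 m, L = 0.2045 m, θ = 32.8°: √(L² − r² sin²θ) = 0.20275 m.
v = −0.0493·527.8·0.54171·[1 + 0.0493·0.84057/0.20275] = -16.978 m/s.
|v| = 16.978 m/s = 16978 mm/s.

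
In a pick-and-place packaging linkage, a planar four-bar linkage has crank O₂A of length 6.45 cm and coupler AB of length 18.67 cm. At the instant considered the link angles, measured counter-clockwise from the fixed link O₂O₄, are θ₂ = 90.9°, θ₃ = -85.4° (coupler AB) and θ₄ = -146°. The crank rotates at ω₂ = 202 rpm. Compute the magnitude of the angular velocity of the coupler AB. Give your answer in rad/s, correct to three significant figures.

7.03

ω₂ = 21.15 rad/s (from 202 rpm).
Differentiating the loop-closure r₂e^{iθ₂}+r₃e^{iθ₃}=r₁+r₄e^{iθ₄} gives r₂ω₂e^{iθ₂}+r₃ω₃e^{iθ₃}=r₄ω₄e^{iθ₄}.
Eliminating the other unknown: ω₃ = r₂ω₂ sin(θ₄−θ₂) / [r₃ sin(θ₃−θ₄)].
Numerator sine = +0.83772; denominator sine = +0.87121.
Result = 0.0645·21.15·(+0.83772) / (0.1867·(+0.87121)) = +7.027 rad/s; magnitude 7.027 rad/s.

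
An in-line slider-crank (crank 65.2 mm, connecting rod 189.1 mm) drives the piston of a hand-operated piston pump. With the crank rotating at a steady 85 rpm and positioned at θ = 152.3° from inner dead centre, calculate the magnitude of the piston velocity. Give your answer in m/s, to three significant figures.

ω = 2π·85/60 = 8.901 rad/s
For an in-line slider-crank, x = r cosθ + √(L² − r² sin²θ), so v = −rω sinθ·[1 + r cosθ/√(L² − r² sin²θ)].
With r = 0.0652 m, L = 0.1891 m, θ = 152.3°: √(L² − r² sin²θ) = 0.18666 m.
v = −0.0652·8.901·0.46484·[1 + 0.0652·-0.88539/0.18666] = -0.18634 m/s.
|v| = 0.18634 m/s.

0.186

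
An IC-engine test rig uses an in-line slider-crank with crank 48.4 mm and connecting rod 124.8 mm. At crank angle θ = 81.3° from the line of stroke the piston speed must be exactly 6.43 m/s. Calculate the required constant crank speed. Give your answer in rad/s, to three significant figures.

126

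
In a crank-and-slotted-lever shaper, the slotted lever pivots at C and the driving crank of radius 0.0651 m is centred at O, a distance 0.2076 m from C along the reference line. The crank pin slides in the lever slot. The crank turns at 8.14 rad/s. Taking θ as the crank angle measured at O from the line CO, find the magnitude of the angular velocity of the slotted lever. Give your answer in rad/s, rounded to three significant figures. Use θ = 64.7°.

ω = 8.14 rad/s
Crank pin A relative to C: A = (d + r cosθ, r sinθ); lever angle φ = atan2(r sinθ, d + r cosθ).
Differentiating tanφ: φ̇ = rω(d cosθ + r)/(d² + r² + 2dr cosθ).
d² + r² + 2dr cosθ = |CA|² = 0.058887 m²;  d cosθ + r = +0.15382 m.
|ω_lever| = |0.0651·8.14·+0.15382| / 0.058887 = 1.3842 rad/s.

1.38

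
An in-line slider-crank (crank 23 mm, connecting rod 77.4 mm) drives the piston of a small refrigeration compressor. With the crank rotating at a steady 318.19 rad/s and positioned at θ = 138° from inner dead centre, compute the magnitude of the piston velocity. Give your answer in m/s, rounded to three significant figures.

ω = 318.2 rad/s
For an in-line slider-crank, x = r cosθ + √(L² − r² sin²θ), so v = −rω sinθ·[1 + r cosθ/√(L² − r² sin²θ)].
With r = 0.023 m, L = 0.0774 m, θ = 138°: √(L² − r² sin²θ) = 0.075855 m.
v = −0.023·318.2·0.66913·[1 + 0.023·-0.74314/0.075855] = -3.7935 m/s.
|v| = 3.7935 m/s.

3.79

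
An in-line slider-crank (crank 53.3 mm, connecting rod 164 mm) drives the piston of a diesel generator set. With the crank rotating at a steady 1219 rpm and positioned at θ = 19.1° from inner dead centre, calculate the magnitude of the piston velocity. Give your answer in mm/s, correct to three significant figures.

2910

ω = 2π·1219/60 = 127.7 rad/s
For an in-line slider-crank, x = r cosθ + √(L² − r² sin²θ), so v = −rω sinθ·[1 + r cosθ/√(L² − r² sin²θ)].
With r = 0.0533 m, L = 0.164 m, θ = 19.1°: √(L² − r² sin²θ) = 0.16307 m.
v = −0.0533·127.7·0.32722·[1 + 0.0533·0.94495/0.16307] = -2.914 m/s.
|v| = 2.914 m/s = 2914 mm/s.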